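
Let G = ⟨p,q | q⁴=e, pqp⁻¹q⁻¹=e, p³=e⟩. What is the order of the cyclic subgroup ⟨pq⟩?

|⟨pq⟩| equals the order of pq. Compute successive powers until reaching e:
  (pq)¹ = pq, (pq)² = p²q², (pq)³ = q³, (pq)⁴ = p, (pq)⁵ = p²q, (pq)⁶ = q², (pq)⁷ = pq³, (pq)⁸ = p², (pq)⁹ = q, (pq)¹⁰ = pq², (pq)¹¹ = p²q³, (pq)¹² = e.
The smallest positive k with (pq)ᵏ = e is 12, so |⟨pq⟩| = 12.

Answer: 12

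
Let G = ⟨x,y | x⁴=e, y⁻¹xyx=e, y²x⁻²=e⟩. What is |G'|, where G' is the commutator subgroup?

G' = [G, G] is generated by all commutators. The generator-pair commutators are: [x, y] = x².
The subgroup they normally generate is {e, x²}, of order 2.
Check: |G/G'| = 8/2 = 4 is the order of the abelianisation.

Answer: 2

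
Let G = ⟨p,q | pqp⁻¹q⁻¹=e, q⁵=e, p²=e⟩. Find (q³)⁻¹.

The order of (q³) is 5 (smallest k with (q³)ᵏ = e), so (q³)⁻¹ = (q³)⁴ = q².
Check: (q³) · (q²) → (q³) · q² = e, giving e as required.

Answer: q²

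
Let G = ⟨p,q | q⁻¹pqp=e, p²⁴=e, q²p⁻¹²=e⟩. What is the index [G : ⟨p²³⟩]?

First find ord(p²³) by computing successive powers:
  (p²³)¹ = p²³, (p²³)² = p²², (p²³)³ = p²¹, (p²³)⁴ = p²⁰, (p²³)⁵ = p¹⁹, (p²³)⁶ = p¹⁸, (p²³)⁷ = p¹⁷, (p²³)⁸ = p¹⁶, (p²³)⁹ = p¹⁵, (p²³)¹⁰ = p¹⁴, (p²³)¹¹ = p¹³, (p²³)¹² = p¹², (p²³)¹³ = p¹¹, (p²³)¹⁴ = p¹⁰, (p²³)¹⁵ = p⁹, (p²³)¹⁶ = p⁸, (p²³)¹⁷ = p⁷, (p²³)¹⁸ = p⁶, (p²³)¹⁹ = p⁵, (p²³)²⁰ = p⁴, (p²³)²¹ = p³, (p²³)²² = p², (p²³)²³ = p, (p²³)²⁴ = e.
So |⟨p²³⟩| = ord(p²³) = 24. With |G| = 48, by Lagrange [G : ⟨p²³⟩] = 48/24 = 2.

Answer: 2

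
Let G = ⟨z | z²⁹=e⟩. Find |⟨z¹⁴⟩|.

|⟨z¹⁴⟩| equals the order of z¹⁴. Compute successive powers until reaching e:
  (z¹⁴)¹ = z¹⁴, (z¹⁴)² = z²⁸, (z¹⁴)³ = z¹³, (z¹⁴)⁴ = z²⁷, (z¹⁴)⁵ = z¹², (z¹⁴)⁶ = z²⁶, (z¹⁴)⁷ = z¹¹, (z¹⁴)⁸ = z²⁵, (z¹⁴)⁹ = z¹⁰, (z¹⁴)¹⁰ = z²⁴, (z¹⁴)¹¹ = z⁹, (z¹⁴)¹² = z²³, (z¹⁴)¹³ = z⁸, (z¹⁴)¹⁴ = z²², (z¹⁴)¹⁵ = z⁷, (z¹⁴)¹⁶ = z²¹, (z¹⁴)¹⁷ = z⁶, (z¹⁴)¹⁸ = z²⁰, (z¹⁴)¹⁹ = z⁵, (z¹⁴)²⁰ = z¹⁹, (z¹⁴)²¹ = z⁴, (z¹⁴)²² = z¹⁸, (z¹⁴)²³ = z³, (z¹⁴)²⁴ = z¹⁷, (z¹⁴)²⁵ = z², (z¹⁴)²⁶ = z¹⁶, (z¹⁴)²⁷ = z, (z¹⁴)²⁸ = z¹⁵, (z¹⁴)²⁹ = e.
The smallest positive k with (z¹⁴)ᵏ = e is 29, so |⟨z¹⁴⟩| = 29.

Answer: 29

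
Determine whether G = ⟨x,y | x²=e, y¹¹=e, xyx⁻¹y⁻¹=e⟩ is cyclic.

|G| = 22. The element xy has order 22 (its powers give 22 distinct elements), so ⟨xy⟩ = G and G is cyclic.

Answer: Yes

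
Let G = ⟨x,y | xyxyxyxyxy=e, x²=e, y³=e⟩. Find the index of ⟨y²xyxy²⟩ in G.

First find ord(y²xyxy²) by computing successive powers:
  (y²xyxy²)¹ = y²xyxy², (y²xyxy²)² = yxy, (y²xyxy²)³ = y²xy², (y²xyxy²)⁴ = yxy²xy, (y²xyxy²)⁵ = e.
So |⟨y²xyxy²⟩| = ord(y²xyxy²) = 5. With |G| = 60, by Lagrange [G : ⟨y²xyxy²⟩] = 60/5 = 12.

Answer: 12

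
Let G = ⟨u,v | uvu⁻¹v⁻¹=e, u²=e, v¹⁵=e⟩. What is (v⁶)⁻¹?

The order of (v⁶) is 5 (smallest k with (v⁶)ᵏ = e), so (v⁶)⁻¹ = (v⁶)⁴ = v⁹.
Check: (v⁶) · (v⁹) → (v⁶) · v⁹ = e, giving e as required.

Answer: v⁹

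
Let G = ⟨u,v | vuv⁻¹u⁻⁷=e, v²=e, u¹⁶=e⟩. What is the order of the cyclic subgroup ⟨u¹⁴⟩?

|⟨u¹⁴⟩| equals the order of u¹⁴. Compute successive powers until reaching e:
  (u¹⁴)¹ = u¹⁴, (u¹⁴)² = u¹², (u¹⁴)³ = u¹⁰, (u¹⁴)⁴ = u⁸, (u¹⁴)⁵ = u⁶, (u¹⁴)⁶ = u⁴, (u¹⁴)⁷ = u², (u¹⁴)⁸ = e.
The smallest positive k with (u¹⁴)ᵏ = e is 8, so |⟨u¹⁴⟩| = 8.

Answer: 8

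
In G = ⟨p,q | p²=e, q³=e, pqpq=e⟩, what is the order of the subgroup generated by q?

|⟨q⟩| equals the order of q. Compute successive powers until reaching e:
  q¹ = q, q² = q², q³ = e.
The smallest positive k with qᵏ = e is 3, so |⟨q⟩| = 3.

Answer: 3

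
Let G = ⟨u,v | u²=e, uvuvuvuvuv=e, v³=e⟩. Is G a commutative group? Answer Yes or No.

u·v = uv but v·u = vu, so u·v ≠ v·u and G is not abelian.

Answer: No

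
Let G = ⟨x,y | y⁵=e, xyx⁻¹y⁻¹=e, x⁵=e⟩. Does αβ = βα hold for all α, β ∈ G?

Each pair of generators commutes: x·y = xy = y·x. Since the generators pairwise commute, every element of G commutes with every other, so G is abelian.

Answer: Yes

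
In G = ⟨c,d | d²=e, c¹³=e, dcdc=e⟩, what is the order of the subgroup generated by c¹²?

|⟨c¹²⟩| equals the order of c¹². Compute successive powers until reaching e:
  (c¹²)¹ = c¹², (c¹²)² = c¹¹, (c¹²)³ = c¹⁰, (c¹²)⁴ = c⁹, (c¹²)⁵ = c⁸, (c¹²)⁶ = c⁷, (c¹²)⁷ = c⁶, (c¹²)⁸ = c⁵, (c¹²)⁹ = c⁴, (c¹²)¹⁰ = c³, (c¹²)¹¹ = c², (c¹²)¹² = c, (c¹²)¹³ = e.
The smallest positive k with (c¹²)ᵏ = e is 13, so |⟨c¹²⟩| = 13.

Answer: 13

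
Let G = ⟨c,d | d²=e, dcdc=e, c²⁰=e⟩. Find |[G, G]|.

G' = [G, G] is generated by all commutators. The generator-pair commutators are: [c, d] = c².
The subgroup they normally generate is {e, c², c⁴, c⁶, c⁸, c¹⁰, c¹², c¹⁴, c¹⁶, c¹⁸}, of order 10.
Check: |G/G'| = 40/10 = 4 is the order of the abelianisation.

Answer: 10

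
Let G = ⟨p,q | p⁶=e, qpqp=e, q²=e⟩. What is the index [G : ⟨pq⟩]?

First find ord(pq) by computing successive powers:
  (pq)¹ = pq, (pq)² = e.
So |⟨pq⟩| = ord(pq) = 2. With |G| = 12, by Lagrange [G : ⟨pq⟩] = 12/2 = 6.

Answer: 6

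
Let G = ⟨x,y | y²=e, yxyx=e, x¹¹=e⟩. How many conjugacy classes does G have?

The conjugacy classes (representative and size) are:
  [e] (size 1), [x¹⁰] (size 2), [x²] (size 2), [x³] (size 2), [x⁷] (size 2), [x⁶] (size 2), [x²y] (size 11).
Class equation: 1 + 2 + 2 + 2 + 2 + 2 + 11 = 22 = |G|. So G has 7 conjugacy classes.

Answer: 7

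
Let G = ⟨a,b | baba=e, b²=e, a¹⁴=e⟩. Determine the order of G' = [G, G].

G' = [G, G] is generated by all commutators. The generator-pair commutators are: [a, b] = a².
The subgroup they normally generate is {e, a², a⁴, a⁶, a⁸, a¹⁰, a¹²}, of order 7.
Check: |G/G'| = 28/7 = 4 is the order of the abelianisation.

Answer: 7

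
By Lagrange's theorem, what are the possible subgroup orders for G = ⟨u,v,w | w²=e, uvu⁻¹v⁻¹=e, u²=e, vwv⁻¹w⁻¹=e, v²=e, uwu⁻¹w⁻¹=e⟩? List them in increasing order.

|G| = 8 = 2³. By Lagrange's theorem the order of any subgroup divides 8; the divisors of 8 are 1, 2, 4, 8.

Answer: 1, 2, 4, 8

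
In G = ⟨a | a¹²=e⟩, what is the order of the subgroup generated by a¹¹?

|⟨a¹¹⟩| equals the order of a¹¹. Compute successive powers until reaching e:
  (a¹¹)¹ = a¹¹, (a¹¹)² = a¹⁰, (a¹¹)³ = a⁹, (a¹¹)⁴ = a⁸, (a¹¹)⁵ = a⁷, (a¹¹)⁶ = a⁶, (a¹¹)⁷ = a⁵, (a¹¹)⁸ = a⁴, (a¹¹)⁹ = a³, (a¹¹)¹⁰ = a², (a¹¹)¹¹ = a, (a¹¹)¹² = e.
The smallest positive k with (a¹¹)ᵏ = e is 12, so |⟨a¹¹⟩| = 12.

Answer: 12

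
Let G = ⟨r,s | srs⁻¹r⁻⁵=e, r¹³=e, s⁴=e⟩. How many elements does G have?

Enumerate words in the generators, reducing via the relations: the distinct elements are
  {e, r, s, rs, r², r³, r⁴, r⁵, r⁶, r⁷, r⁸, r⁹, s², s³, rs², rs³, r²s, r³s, r¹², r¹¹, r¹⁰, r⁴s, r⁵s, r⁶s, r⁷s, r⁸s, r⁹s, r²s², r²s³, r³s², r³s³, r¹²s, r¹¹s, r¹⁰s, r⁴s², r⁴s³, r⁵s², r⁵s³, r⁶s², r⁶s³, r⁷s², r⁷s³, r⁸s², r⁸s³, r⁹s², r⁹s³, r¹²s², r¹²s³, r¹¹s², r¹¹s³, r¹⁰s², r¹⁰s³}.
No further products give new elements, so |G| = 52.

Answer: 52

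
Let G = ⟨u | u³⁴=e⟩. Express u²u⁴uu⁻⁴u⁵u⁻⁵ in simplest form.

Multiply left to right, reducing at each step:
  (u²) · u⁴ = u⁶
  (u⁶) · u = u⁷
  (u⁷) · u⁻⁴ = u³
  (u³) · u⁵ = u⁸
  (u⁸) · u⁻⁵ = u³

Answer: u³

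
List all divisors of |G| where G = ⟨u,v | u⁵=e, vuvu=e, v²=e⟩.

|G| = 10 = 2 · 5. By Lagrange's theorem the order of any subgroup divides 10; the divisors of 10 are 1, 2, 5, 10.

Answer: 1, 2, 5, 10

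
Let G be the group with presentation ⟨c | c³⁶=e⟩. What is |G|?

G is generated by a single element, so G is cyclic. The relator gives c³⁶ = e and no smaller power is forced to be e, so the 36 powers {c, e, c², c³, c⁴, c⁵, c⁶, c⁷, c⁸, c⁹, c²², c²³, c²¹, c²⁰, c²⁴, c²⁵, c²⁶, c²⁷, c²⁸, c²⁹, c³², c³³, c³¹, c³⁰, c³⁴, c³⁵, c¹², c¹³, c¹¹, c¹⁰, c¹⁴, c¹⁵, c¹⁶, c¹⁷, c¹⁸, c¹⁹} are distinct. Hence |G| = 36.

Answer: 36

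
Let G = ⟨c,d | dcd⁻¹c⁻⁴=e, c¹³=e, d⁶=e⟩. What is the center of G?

An element z ∈ Z(G) iff z commutes with every generator.
For example e is central: e·c = c = c·e; e·d = d = d·e.
Whereas c ∉ Z(G) since c·d = cd ≠ c⁴d = d·c.
Checking each of the 78 elements this way gives Z(G) = {e}, of order 1.

Answer: {e}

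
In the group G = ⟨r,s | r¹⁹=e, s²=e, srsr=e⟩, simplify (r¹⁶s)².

Compute successive powers of (r¹⁶s), reducing at each step:
  (r¹⁶s)²: (r¹⁶s) · r¹⁶ = s;   s · s = e

Answer: e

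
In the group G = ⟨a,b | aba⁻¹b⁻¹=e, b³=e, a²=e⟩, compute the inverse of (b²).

The order of (b²) is 3 (smallest k with (b²)ᵏ = e), so (b²)⁻¹ = (b²)² = b.
Check: (b²) · b → (b²) · b = e, giving e as required.

Answer: b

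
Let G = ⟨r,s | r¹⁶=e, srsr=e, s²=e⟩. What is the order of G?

Enumerate words in the generators, reducing via the relations: the distinct elements are
  {e, r, s, rs, r², r³, r⁴, r⁵, r⁶, r⁷, r⁸, r⁹, r²s, r³s, r¹², r¹³, r¹¹, r¹⁰, r¹⁴, r¹⁵, r⁴s, r⁵s, r⁶s, r⁷s, r⁸s, r⁹s, r¹²s, r¹³s, r¹¹s, r¹⁰s, r¹⁴s, r¹⁵s}.
No further products give new elements, so |G| = 32.

Answer: 32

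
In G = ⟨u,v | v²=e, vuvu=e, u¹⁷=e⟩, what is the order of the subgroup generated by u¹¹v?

|⟨u¹¹v⟩| equals the order of u¹¹v. Compute successive powers until reaching e:
  (u¹¹v)¹ = u¹¹v, (u¹¹v)² = e.
The smallest positive k with (u¹¹v)ᵏ = e is 2, so |⟨u¹¹v⟩| = 2.

Answer: 2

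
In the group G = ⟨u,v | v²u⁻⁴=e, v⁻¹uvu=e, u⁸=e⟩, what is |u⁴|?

Compute successive powers until reaching e:
  (u⁴)¹ = u⁴, (u⁴)² = e.
The smallest positive k with (u⁴)ᵏ = e is 2.

Answer: 2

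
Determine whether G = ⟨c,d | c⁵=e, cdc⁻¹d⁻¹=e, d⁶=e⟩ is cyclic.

|G| = 30. The element cd has order 30 (its powers give 30 distinct elements), so ⟨cd⟩ = G and G is cyclic.

Answer: Yes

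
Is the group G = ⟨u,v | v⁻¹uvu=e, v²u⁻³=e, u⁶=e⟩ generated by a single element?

Every cyclic group is abelian. But u·v = uv while v·u = u²v⁻¹, so u·v ≠ v·u and G is not abelian. Hence G is not cyclic.

Answer: No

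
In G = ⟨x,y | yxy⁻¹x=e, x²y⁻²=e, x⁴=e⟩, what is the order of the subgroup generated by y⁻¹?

|⟨y⁻¹⟩| equals the order of y⁻¹. Compute successive powers until reaching e:
  (y⁻¹)¹ = y⁻¹, (y⁻¹)² = x², (y⁻¹)³ = y, (y⁻¹)⁴ = e.
The smallest positive k with (y⁻¹)ᵏ = e is 4, so |⟨y⁻¹⟩| = 4.

Answer: 4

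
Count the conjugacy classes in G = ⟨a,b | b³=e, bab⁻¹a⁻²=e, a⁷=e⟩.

The conjugacy classes (representative and size) are:
  [e] (size 1), [a²] (size 3), [a⁵] (size 3), [b] (size 7), [b²] (size 7).
Class equation: 1 + 3 + 3 + 7 + 7 = 21 = |G|. So G has 5 conjugacy classes.

Answer: 5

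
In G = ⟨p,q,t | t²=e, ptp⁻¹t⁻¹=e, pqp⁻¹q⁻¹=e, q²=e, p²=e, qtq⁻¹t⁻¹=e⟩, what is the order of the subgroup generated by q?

|⟨q⟩| equals the order of q. Compute successive powers until reaching e:
  q¹ = q, q² = e.
The smallest positive k with qᵏ = e is 2, so |⟨q⟩| = 2.

Answer: 2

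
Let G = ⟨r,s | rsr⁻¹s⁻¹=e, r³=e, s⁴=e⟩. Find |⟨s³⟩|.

|⟨s³⟩| equals the order of s³. Compute successive powers until reaching e:
  (s³)¹ = s³, (s³)² = s², (s³)³ = s, (s³)⁴ = e.
The smallest positive k with (s³)ᵏ = e is 4, so |⟨s³⟩| = 4.

Answer: 4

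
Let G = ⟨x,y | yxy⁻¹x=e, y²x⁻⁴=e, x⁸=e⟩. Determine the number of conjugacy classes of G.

The conjugacy classes (representative and size) are:
  [e] (size 1), [x⁷] (size 2), [x²] (size 2), [x⁵] (size 2), [x⁴] (size 1), [x²y⁻¹] (size 4), [x³y] (size 4).
Class equation: 1 + 2 + 2 + 2 + 1 + 4 + 4 = 16 = |G|. So G has 7 conjugacy classes.

Answer: 7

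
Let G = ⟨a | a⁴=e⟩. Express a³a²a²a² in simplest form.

Multiply left to right, reducing at each step:
  (a³) · a² = a
  a · a² = a³
  (a³) · a² = a

Answer: a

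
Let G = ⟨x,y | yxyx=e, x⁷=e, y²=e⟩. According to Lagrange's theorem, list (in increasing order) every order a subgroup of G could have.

|G| = 14 = 2 · 7. By Lagrange's theorem the order of any subgroup divides 14; the divisors of 14 are 1, 2, 7, 14.

Answer: 1, 2, 7, 14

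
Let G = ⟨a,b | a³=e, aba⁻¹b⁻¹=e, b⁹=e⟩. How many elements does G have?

Enumerate words in the generators, reducing via the relations: the distinct elements are
  {a, b, e, ab, a², b², b³, b⁴, b⁵, b⁶, b⁷, b⁸, ab², ab³, ab⁴, ab⁵, ab⁶, ab⁷, ab⁸, a²b, a²b², a²b³, a²b⁴, a²b⁵, a²b⁶, a²b⁷, a²b⁸}.
No further products give new elements, so |G| = 27.

Answer: 27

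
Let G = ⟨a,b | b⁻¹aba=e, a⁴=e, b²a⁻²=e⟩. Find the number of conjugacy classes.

The conjugacy classes (representative and size) are:
  [e] (size 1), [a³] (size 2), [a²] (size 1), [b⁻¹] (size 2), [ab⁻¹] (size 2).
Class equation: 1 + 2 + 1 + 2 + 2 = 8 = |G|. So G has 5 conjugacy classes.

Answer: 5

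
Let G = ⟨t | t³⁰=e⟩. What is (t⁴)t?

Compute (t⁴) · t by multiplying left to right and reducing via the relations at each step:
  (t⁴) · t = t⁵

Answer: t⁵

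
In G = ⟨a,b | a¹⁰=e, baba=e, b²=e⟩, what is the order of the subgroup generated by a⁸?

|⟨a⁸⟩| equals the order of a⁸. Compute successive powers until reaching e:
  (a⁸)¹ = a⁸, (a⁸)² = a⁶, (a⁸)³ = a⁴, (a⁸)⁴ = a², (a⁸)⁵ = e.
The smallest positive k with (a⁸)ᵏ = e is 5, so |⟨a⁸⟩| = 5.

Answer: 5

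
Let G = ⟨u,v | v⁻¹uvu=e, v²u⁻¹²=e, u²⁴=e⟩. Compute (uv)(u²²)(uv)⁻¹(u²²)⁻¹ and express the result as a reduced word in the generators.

[(uv), (u²²)] = (uv)·(u²²)·(uv)⁻¹·(u²²)⁻¹.
  (uv) · (u²²) = u³v
  (u³v) · (uv⁻¹) = u²
  (u²) · (u²) = u⁴

Answer: u⁴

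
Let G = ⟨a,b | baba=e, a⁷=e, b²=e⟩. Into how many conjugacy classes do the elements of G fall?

The conjugacy classes (representative and size) are:
  [e] (size 1), [a⁶] (size 2), [a⁵] (size 2), [a⁴] (size 2), [ab] (size 7).
Class equation: 1 + 2 + 2 + 2 + 7 = 14 = |G|. So G has 5 conjugacy classes.

Answer: 5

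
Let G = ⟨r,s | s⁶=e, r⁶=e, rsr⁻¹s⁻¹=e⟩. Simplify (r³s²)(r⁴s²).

Compute (r³s²) · (r⁴s²) by multiplying left to right and reducing via the relations at each step:
  (r³s²) · r⁴ = rs²
  (rs²) · s² = rs⁴

Answer: rs⁴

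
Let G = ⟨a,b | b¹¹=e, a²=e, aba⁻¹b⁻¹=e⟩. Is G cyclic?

|G| = 22. The element ab has order 22 (its powers give 22 distinct elements), so ⟨ab⟩ = G and G is cyclic.

Answer: Yes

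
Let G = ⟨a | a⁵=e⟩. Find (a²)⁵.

Compute successive powers of (a²), reducing at each step:
  (a²)²: (a²) · a² = a⁴
  (a²)³: (a⁴) · a² = a
  (a²)⁴: a · a² = a³
  (a²)⁵: (a³) · a² = e

Answer: e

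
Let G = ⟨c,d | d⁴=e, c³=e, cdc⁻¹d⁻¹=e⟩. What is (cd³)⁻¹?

The order of (cd³) is 12 (smallest k with (cd³)ᵏ = e), so (cd³)⁻¹ = (cd³)¹¹ = c²d.
Check: (cd³) · (c²d) → (cd³) · c² = d³;   (d³) · d = e, giving e as required.

Answer: c²d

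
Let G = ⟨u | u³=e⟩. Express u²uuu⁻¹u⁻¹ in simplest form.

Multiply left to right, reducing at each step:
  (u²) · u = e
  e · u = u
  u · u⁻¹ = e
  e · u⁻¹ = u²

Answer: u²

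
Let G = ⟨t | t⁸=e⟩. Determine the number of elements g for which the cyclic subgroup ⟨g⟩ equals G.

G is cyclic of order 8. An element generates G iff its order is 8, and a cyclic group of order 8 has exactly φ(8) = 4 such elements.

Answer: 4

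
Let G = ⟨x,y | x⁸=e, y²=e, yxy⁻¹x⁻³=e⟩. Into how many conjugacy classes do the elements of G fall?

The conjugacy classes (representative and size) are:
  [e] (size 1), [x³] (size 2), [x²] (size 2), [x⁴] (size 1), [x⁵] (size 2), [x⁴y] (size 4), [xy] (size 4).
Class equation: 1 + 2 + 2 + 1 + 2 + 4 + 4 = 16 = |G|. So G has 7 conjugacy classes.

Answer: 7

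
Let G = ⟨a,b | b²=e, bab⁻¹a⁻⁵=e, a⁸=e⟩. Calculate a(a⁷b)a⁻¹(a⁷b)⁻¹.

[a, (a⁷b)] = a·(a⁷b)·a⁻¹·(a⁷b)⁻¹.
  a · (a⁷b) = b
  b · (a⁷) = a³b
  (a³b) · (a⁵b) = a⁴

Answer: a⁴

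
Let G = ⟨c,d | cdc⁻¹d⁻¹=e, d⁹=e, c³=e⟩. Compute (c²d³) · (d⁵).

Compute (c²d³) · (d⁵) by multiplying left to right and reducing via the relations at each step:
  (c²d³) · d⁵ = c²d⁸

Answer: c²d⁸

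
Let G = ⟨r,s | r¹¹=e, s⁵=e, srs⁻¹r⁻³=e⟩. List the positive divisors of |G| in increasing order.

|G| = 55 = 5 · 11. By Lagrange's theorem the order of any subgroup divides 55; the divisors of 55 are 1, 5, 11, 55.

Answer: 1, 5, 11, 55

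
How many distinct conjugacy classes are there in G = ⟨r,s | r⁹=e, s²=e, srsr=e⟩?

The conjugacy classes (representative and size) are:
  [e] (size 1), [r⁸] (size 2), [r⁷] (size 2), [r⁶] (size 2), [r⁵] (size 2), [r⁴s] (size 9).
Class equation: 1 + 2 + 2 + 2 + 2 + 9 = 18 = |G|. So G has 6 conjugacy classes.

Answer: 6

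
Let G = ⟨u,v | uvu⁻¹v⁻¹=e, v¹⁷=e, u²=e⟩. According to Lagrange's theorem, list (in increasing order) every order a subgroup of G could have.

|G| = 34 = 2 · 17. By Lagrange's theorem the order of any subgroup divides 34; the divisors of 34 are 1, 2, 17, 34.

Answer: 1, 2, 17, 34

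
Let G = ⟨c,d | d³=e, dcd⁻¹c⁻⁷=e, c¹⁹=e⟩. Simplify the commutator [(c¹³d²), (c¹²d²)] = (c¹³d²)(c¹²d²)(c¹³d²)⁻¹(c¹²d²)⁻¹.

[(c¹³d²), (c¹²d²)] = (c¹³d²)·(c¹²d²)·(c¹³d²)⁻¹·(c¹²d²)⁻¹.
  (c¹³d²) · (c¹²d²) = c¹²d
  (c¹²d) · (c⁴d) = c²d²
  (c²d²) · (c¹¹d) = c⁹

Answer: c⁹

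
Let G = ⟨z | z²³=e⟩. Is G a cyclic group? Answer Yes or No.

|G| = 23. The element z has order 23 (its powers give 23 distinct elements), so ⟨z⟩ = G and G is cyclic.

Answer: Yes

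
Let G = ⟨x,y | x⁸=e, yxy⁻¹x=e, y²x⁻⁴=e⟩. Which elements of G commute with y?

⟨y⟩ ⊆ C_G(y) since powers of y commute with y; so |C_G(y)| ≥ |⟨y⟩| = 4.
By orbit–stabilizer, |C_G(y)| = |G| / |conj. class of y| = 16 / 4 = 4.
The 4 elements commuting with y are {e, x⁴, y, y⁻¹}.

Answer: {e, x⁴, y, y⁻¹}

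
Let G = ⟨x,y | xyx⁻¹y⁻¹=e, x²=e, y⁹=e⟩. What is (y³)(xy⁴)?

Compute (y³) · (xy⁴) by multiplying left to right and reducing via the relations at each step:
  (y³) · x = xy³
  (xy³) · y⁴ = xy⁷

Answer: xy⁷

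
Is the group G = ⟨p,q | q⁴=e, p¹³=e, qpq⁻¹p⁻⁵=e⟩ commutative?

p·q = pq but q·p = p⁵q, so p·q ≠ q·p and G is not abelian.

Answer: No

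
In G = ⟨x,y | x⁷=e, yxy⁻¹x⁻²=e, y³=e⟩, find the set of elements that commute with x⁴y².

⟨x⁴y²⟩ ⊆ C_G(x⁴y²) since powers of x⁴y² commute with x⁴y²; so |C_G(x⁴y²)| ≥ |⟨x⁴y²⟩| = 3.
By orbit–stabilizer, |C_G(x⁴y²)| = |G| / |conj. class of x⁴y²| = 21 / 7 = 3.
The 3 elements commuting with x⁴y² are {e, x⁴y², x⁶y}.

Answer: {e, x⁴y², x⁶y}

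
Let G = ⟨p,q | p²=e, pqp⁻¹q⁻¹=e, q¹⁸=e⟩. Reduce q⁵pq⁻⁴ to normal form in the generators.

Multiply left to right, reducing at each step:
  (q⁵) · p = pq⁵
  (pq⁵) · q⁻⁴ = pq

Answer: pq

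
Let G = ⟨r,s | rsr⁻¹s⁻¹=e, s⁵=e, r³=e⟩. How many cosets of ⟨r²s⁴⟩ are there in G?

First find ord(r²s⁴) by computing successive powers:
  (r²s⁴)¹ = r²s⁴, (r²s⁴)² = rs³, (r²s⁴)³ = s², (r²s⁴)⁴ = r²s, (r²s⁴)⁵ = r, (r²s⁴)⁶ = s⁴, (r²s⁴)⁷ = r²s³, (r²s⁴)⁸ = rs², (r²s⁴)⁹ = s, (r²s⁴)¹⁰ = r², (r²s⁴)¹¹ = rs⁴, (r²s⁴)¹² = s³, (r²s⁴)¹³ = r²s², (r²s⁴)¹⁴ = rs, (r²s⁴)¹⁵ = e.
So |⟨r²s⁴⟩| = ord(r²s⁴) = 15. With |G| = 15, by Lagrange [G : ⟨r²s⁴⟩] = 15/15 = 1.

Answer: 1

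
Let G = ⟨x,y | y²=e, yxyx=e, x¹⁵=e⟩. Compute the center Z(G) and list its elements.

An element z ∈ Z(G) iff z commutes with every generator.
For example e is central: e·x = x = x·e; e·y = y = y·e.
Whereas x ∉ Z(G) since x·y = xy ≠ x¹⁴y = y·x.
Checking each of the 30 elements this way gives Z(G) = {e}, of order 1.

Answer: {e}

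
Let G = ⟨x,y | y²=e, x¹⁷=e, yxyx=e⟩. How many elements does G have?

Enumerate words in the generators, reducing via the relations: the distinct elements are
  {e, x, y, xy, x², x³, x⁴, x⁵, x⁶, x⁷, x⁸, x⁹, x²y, x³y, x¹², x¹³, x¹¹, x¹⁰, x¹⁴, x¹⁵, x¹⁶, x⁴y, x⁵y, x⁶y, x⁷y, x⁸y, x⁹y, x¹²y, x¹³y, x¹¹y, x¹⁰y, x¹⁴y, x¹⁵y, x¹⁶y}.
No further products give new elements, so |G| = 34.

Answer: 34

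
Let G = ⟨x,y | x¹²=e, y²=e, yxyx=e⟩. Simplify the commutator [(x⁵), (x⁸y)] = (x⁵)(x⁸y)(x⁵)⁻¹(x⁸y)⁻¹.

[(x⁵), (x⁸y)] = (x⁵)·(x⁸y)·(x⁵)⁻¹·(x⁸y)⁻¹.
  (x⁵) · (x⁸y) = xy
  (xy) · (x⁷) = x⁶y
  (x⁶y) · (x⁸y) = x¹⁰

Answer: x¹⁰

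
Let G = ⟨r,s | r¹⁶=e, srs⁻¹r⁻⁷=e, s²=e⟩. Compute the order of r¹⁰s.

Compute successive powers until reaching e:
  (r¹⁰s)¹ = r¹⁰s, (r¹⁰s)² = e.
The smallest positive k with (r¹⁰s)ᵏ = e is 2.

Answer: 2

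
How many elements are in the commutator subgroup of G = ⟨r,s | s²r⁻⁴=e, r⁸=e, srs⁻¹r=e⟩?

G' = [G, G] is generated by all commutators. The generator-pair commutators are: [r, s] = r².
The subgroup they normally generate is {e, r², r⁴, r⁶}, of order 4.
Check: |G/G'| = 16/4 = 4 is the order of the abelianisation.

Answer: 4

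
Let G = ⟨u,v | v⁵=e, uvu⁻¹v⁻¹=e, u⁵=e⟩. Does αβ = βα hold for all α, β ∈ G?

Each pair of generators commutes: u·v = uv = v·u. Since the generators pairwise commute, every element of G commutes with every other, so G is abelian.

Answer: Yes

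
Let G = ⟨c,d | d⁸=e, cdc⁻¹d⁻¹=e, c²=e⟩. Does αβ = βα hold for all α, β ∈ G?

Each pair of generators commutes: c·d = cd = d·c. Since the generators pairwise commute, every element of G commutes with every other, so G is abelian.

Answer: Yes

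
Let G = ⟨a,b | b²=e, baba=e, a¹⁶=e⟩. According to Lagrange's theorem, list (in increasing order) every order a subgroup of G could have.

|G| = 32 = 2⁵. By Lagrange's theorem the order of any subgroup divides 32; the divisors of 32 are 1, 2, 4, 8, 16, 32.

Answer: 1, 2, 4, 8, 16, 32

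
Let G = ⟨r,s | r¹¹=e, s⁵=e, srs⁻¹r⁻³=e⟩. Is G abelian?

r·s = rs but s·r = r³s, so r·s ≠ s·r and G is not abelian.

Answer: No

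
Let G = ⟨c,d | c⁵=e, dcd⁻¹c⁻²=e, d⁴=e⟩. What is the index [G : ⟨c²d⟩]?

First find ord(c²d) by computing successive powers:
  (c²d)¹ = c²d, (c²d)² = cd², (c²d)³ = c⁴d³, (c²d)⁴ = e.
So |⟨c²d⟩| = ord(c²d) = 4. With |G| = 20, by Lagrange [G : ⟨c²d⟩] = 20/4 = 5.

Answer: 5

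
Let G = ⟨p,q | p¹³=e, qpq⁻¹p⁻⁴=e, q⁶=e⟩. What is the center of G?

An element z ∈ Z(G) iff z commutes with every generator.
For example e is central: e·p = p = p·e; e·q = q = q·e.
Whereas p ∉ Z(G) since p·q = pq ≠ p⁴q = q·p.
Checking each of the 78 elements this way gives Z(G) = {e}, of order 1.

Answer: {e}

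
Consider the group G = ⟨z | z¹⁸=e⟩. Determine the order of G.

G is generated by a single element, so G is cyclic. The relator gives z¹⁸ = e and no smaller power is forced to be e, so the 18 powers {e, z, z², z³, z⁴, z⁵, z⁶, z⁷, z⁸, z⁹, z¹², z¹³, z¹¹, z¹⁰, z¹⁴, z¹⁵, z¹⁶, z¹⁷} are distinct. Hence |G| = 18.

Answer: 18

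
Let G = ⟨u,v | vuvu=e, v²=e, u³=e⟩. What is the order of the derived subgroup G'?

G' = [G, G] is generated by all commutators. The generator-pair commutators are: [u, v] = u².
The subgroup they normally generate is {e, u, u²}, of order 3.
Check: |G/G'| = 6/3 = 2 is the order of the abelianisation.

Answer: 3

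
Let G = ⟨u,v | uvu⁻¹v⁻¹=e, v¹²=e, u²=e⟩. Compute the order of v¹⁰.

Compute successive powers until reaching e:
  (v¹⁰)¹ = v¹⁰, (v¹⁰)² = v⁸, (v¹⁰)³ = v⁶, (v¹⁰)⁴ = v⁴, (v¹⁰)⁵ = v², (v¹⁰)⁶ = e.
The smallest positive k with (v¹⁰)ᵏ = e is 6.

Answer: 6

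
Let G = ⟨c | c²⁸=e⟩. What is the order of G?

G is generated by a single element, so G is cyclic. The relator gives c²⁸ = e and no smaller power is forced to be e, so the 28 powers {c, e, c², c³, c⁴, c⁵, c⁶, c⁷, c⁸, c⁹, c²², c²³, c²¹, c²⁰, c²⁴, c²⁵, c²⁶, c²⁷, c¹², c¹³, c¹¹, c¹⁰, c¹⁴, c¹⁵, c¹⁶, c¹⁷, c¹⁸, c¹⁹} are distinct. Hence |G| = 28.

Answer: 28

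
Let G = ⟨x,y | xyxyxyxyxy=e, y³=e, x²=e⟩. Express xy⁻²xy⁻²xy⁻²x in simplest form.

Multiply left to right, reducing at each step:
  x · y⁻² = xy
  (xy) · x = xyx
  (xyx) · y⁻² = xyxy
  (xyxy) · x = xyxyx
  (xyxyx) · y⁻² = y²xy²x
  (y²xy²x) · x = y²xy²

Answer: y²xy²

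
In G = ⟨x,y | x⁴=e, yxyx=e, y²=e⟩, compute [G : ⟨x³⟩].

First find ord(x³) by computing successive powers:
  (x³)¹ = x³, (x³)² = x², (x³)³ = x, (x³)⁴ = e.
So |⟨x³⟩| = ord(x³) = 4. With |G| = 8, by Lagrange [G : ⟨x³⟩] = 8/4 = 2.

Answer: 2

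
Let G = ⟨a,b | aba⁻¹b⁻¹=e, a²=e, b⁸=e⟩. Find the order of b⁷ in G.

Compute successive powers until reaching e:
  (b⁷)¹ = b⁷, (b⁷)² = b⁶, (b⁷)³ = b⁵, (b⁷)⁴ = b⁴, (b⁷)⁵ = b³, (b⁷)⁶ = b², (b⁷)⁷ = b, (b⁷)⁸ = e.
The smallest positive k with (b⁷)ᵏ = e is 8.

Answer: 8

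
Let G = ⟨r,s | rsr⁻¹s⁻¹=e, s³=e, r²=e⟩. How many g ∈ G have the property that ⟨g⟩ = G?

G is cyclic of order 6. An element generates G iff its order is 6, and a cyclic group of order 6 has exactly φ(6) = 2 such elements.

Answer: 2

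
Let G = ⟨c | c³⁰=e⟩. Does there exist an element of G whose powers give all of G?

|G| = 30. The element c has order 30 (its powers give 30 distinct elements), so ⟨c⟩ = G and G is cyclic.

Answer: Yes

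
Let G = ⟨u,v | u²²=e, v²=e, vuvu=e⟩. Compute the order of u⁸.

Compute successive powers until reaching e:
  (u⁸)¹ = u⁸, (u⁸)² = u¹⁶, (u⁸)³ = u², (u⁸)⁴ = u¹⁰, (u⁸)⁵ = u¹⁸, (u⁸)⁶ = u⁴, (u⁸)⁷ = u¹², (u⁸)⁸ = u²⁰, (u⁸)⁹ = u⁶, (u⁸)¹⁰ = u¹⁴, (u⁸)¹¹ = e.
The smallest positive k with (u⁸)ᵏ = e is 11.

Answer: 11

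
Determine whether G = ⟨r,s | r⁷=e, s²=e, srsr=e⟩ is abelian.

r·s = rs but s·r = r⁶s, so r·s ≠ s·r and G is not abelian.

Answer: No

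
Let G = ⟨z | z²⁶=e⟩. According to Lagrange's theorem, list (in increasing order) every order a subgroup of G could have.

|G| = 26 = 2 · 13. By Lagrange's theorem the order of any subgroup divides 26; the divisors of 26 are 1, 2, 13, 26.

Answer: 1, 2, 13, 26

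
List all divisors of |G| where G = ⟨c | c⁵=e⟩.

|G| = 5 = 5. By Lagrange's theorem the order of any subgroup divides 5; the divisors of 5 are 1, 5.

Answer: 1, 5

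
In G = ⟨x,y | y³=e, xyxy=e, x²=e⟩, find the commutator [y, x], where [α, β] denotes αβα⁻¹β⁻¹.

[y, x] = y·x·y⁻¹·x⁻¹.
  y · x = xy²
  (xy²) · (y²) = xy
  (xy) · x = y²

Answer: y²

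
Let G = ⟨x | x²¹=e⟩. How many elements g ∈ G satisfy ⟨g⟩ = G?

G is cyclic of order 21. An element generates G iff its order is 21, and a cyclic group of order 21 has exactly φ(21) = 12 such elements.

Answer: 12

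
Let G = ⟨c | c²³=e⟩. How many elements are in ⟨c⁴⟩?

|⟨c⁴⟩| equals the order of c⁴. Compute successive powers until reaching e:
  (c⁴)¹ = c⁴, (c⁴)² = c⁸, (c⁴)³ = c¹², (c⁴)⁴ = c¹⁶, (c⁴)⁵ = c²⁰, (c⁴)⁶ = c, (c⁴)⁷ = c⁵, (c⁴)⁸ = c⁹, (c⁴)⁹ = c¹³, (c⁴)¹⁰ = c¹⁷, (c⁴)¹¹ = c²¹, (c⁴)¹² = c², (c⁴)¹³ = c⁶, (c⁴)¹⁴ = c¹⁰, (c⁴)¹⁵ = c¹⁴, (c⁴)¹⁶ = c¹⁸, (c⁴)¹⁷ = c²², (c⁴)¹⁸ = c³, (c⁴)¹⁹ = c⁷, (c⁴)²⁰ = c¹¹, (c⁴)²¹ = c¹⁵, (c⁴)²² = c¹⁹, (c⁴)²³ = e.
The smallest positive k with (c⁴)ᵏ = e is 23, so |⟨c⁴⟩| = 23.

Answer: 23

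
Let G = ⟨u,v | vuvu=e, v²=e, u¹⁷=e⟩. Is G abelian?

u·v = uv but v·u = u¹⁶v, so u·v ≠ v·u and G is not abelian.

Answer: No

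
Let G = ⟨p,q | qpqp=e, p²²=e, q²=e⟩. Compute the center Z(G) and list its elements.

An element z ∈ Z(G) iff z commutes with every generator.
For example p¹¹ is central: (p¹¹)·p = p¹² = p·(p¹¹); (p¹¹)·q = p¹¹q = q·(p¹¹).
Whereas p ∉ Z(G) since p·q = pq ≠ p²¹q = q·p.
Checking each of the 44 elements this way gives Z(G) = {e, p¹¹}, of order 2.

Answer: {e, p¹¹}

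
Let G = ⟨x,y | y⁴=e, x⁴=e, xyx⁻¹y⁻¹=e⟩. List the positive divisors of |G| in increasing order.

|G| = 16 = 2⁴. By Lagrange's theorem the order of any subgroup divides 16; the divisors of 16 are 1, 2, 4, 8, 16.

Answer: 1, 2, 4, 8, 16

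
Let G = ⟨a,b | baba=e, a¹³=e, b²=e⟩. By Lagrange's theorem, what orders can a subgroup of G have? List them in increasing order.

|G| = 26 = 2 · 13. By Lagrange's theorem the order of any subgroup divides 26; the divisors of 26 are 1, 2, 13, 26.

Answer: 1, 2, 13, 26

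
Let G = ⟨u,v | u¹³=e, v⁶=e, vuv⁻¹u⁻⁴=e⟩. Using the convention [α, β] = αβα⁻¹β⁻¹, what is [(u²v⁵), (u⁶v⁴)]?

[(u²v⁵), (u⁶v⁴)] = (u²v⁵)·(u⁶v⁴)·(u²v⁵)⁻¹·(u⁶v⁴)⁻¹.
  (u²v⁵) · (u⁶v⁴) = u¹⁰v³
  (u¹⁰v³) · (u⁵v) = u⁵v⁴
  (u⁵v⁴) · (u⁸v²) = u¹²

Answer: u¹²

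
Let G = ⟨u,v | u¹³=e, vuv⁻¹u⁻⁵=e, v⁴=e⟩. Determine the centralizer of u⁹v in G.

⟨u⁹v⟩ ⊆ C_G(u⁹v) since powers of u⁹v commute with u⁹v; so |C_G(u⁹v)| ≥ |⟨u⁹v⟩| = 4.
By orbit–stabilizer, |C_G(u⁹v)| = |G| / |conj. class of u⁹v| = 52 / 13 = 4.
The 4 elements commuting with u⁹v are {e, u²v², u⁹v, u⁶v³}.

Answer: {e, u²v², u⁹v, u⁶v³}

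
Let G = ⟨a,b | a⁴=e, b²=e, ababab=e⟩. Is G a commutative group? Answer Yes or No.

a·b = ab but b·a = ba, so a·b ≠ b·a and G is not abelian.

Answer: No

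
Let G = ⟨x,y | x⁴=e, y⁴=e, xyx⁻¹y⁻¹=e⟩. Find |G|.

Enumerate words in the generators, reducing via the relations: the distinct elements are
  {e, x, y, xy, x², x³, y², y³, xy², xy³, x²y, x³y, x²y², x²y³, x³y², x³y³}.
No further products give new elements, so |G| = 16.

Answer: 16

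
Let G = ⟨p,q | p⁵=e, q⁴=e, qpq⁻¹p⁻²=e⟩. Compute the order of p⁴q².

Compute successive powers until reaching e:
  (p⁴q²)¹ = p⁴q², (p⁴q²)² = e.
The smallest positive k with (p⁴q²)ᵏ = e is 2.

Answer: 2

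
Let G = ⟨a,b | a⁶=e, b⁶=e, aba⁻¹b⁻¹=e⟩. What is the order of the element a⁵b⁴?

Compute successive powers until reaching e:
  (a⁵b⁴)¹ = a⁵b⁴, (a⁵b⁴)² = a⁴b², (a⁵b⁴)³ = a³, (a⁵b⁴)⁴ = a²b⁴, (a⁵b⁴)⁵ = ab², (a⁵b⁴)⁶ = e.
The smallest positive k with (a⁵b⁴)ᵏ = e is 6.

Answer: 6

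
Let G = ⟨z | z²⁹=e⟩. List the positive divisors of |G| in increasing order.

|G| = 29 = 29. By Lagrange's theorem the order of any subgroup divides 29; the divisors of 29 are 1, 29.

Answer: 1, 29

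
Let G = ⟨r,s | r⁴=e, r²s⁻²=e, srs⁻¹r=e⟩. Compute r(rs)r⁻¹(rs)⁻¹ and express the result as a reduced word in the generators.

[r, (rs)] = r·(rs)·r⁻¹·(rs)⁻¹.
  r · (rs) = s⁻¹
  (s⁻¹) · (r³) = rs⁻¹
  (rs⁻¹) · (rs⁻¹) = r²

Answer: r²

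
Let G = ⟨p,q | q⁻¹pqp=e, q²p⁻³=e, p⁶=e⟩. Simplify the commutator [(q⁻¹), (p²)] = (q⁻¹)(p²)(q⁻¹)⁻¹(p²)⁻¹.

[(q⁻¹), (p²)] = (q⁻¹)·(p²)·(q⁻¹)⁻¹·(p²)⁻¹.
  (q⁻¹) · (p²) = pq
  (pq) · q = p⁴
  (p⁴) · (p⁴) = p²

Answer: p²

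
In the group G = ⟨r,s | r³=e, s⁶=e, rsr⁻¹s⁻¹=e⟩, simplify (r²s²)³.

Compute successive powers of (r²s²), reducing at each step:
  (r²s²)²: (r²s²) · r² = rs²;   (rs²) · s² = rs⁴
  (r²s²)³: (rs⁴) · r² = s⁴;   (s⁴) · s² = e

Answer: e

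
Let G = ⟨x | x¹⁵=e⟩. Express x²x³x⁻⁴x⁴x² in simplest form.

Multiply left to right, reducing at each step:
  (x²) · x³ = x⁵
  (x⁵) · x⁻⁴ = x
  x · x⁴ = x⁵
  (x⁵) · x² = x⁷

Answer: x⁷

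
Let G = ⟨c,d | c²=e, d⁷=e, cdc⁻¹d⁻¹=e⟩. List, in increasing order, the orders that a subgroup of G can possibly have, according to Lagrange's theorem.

|G| = 14 = 2 · 7. By Lagrange's theorem the order of any subgroup divides 14; the divisors of 14 are 1, 2, 7, 14.

Answer: 1, 2, 7, 14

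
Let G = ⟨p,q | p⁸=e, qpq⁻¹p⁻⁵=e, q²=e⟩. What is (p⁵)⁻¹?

The order of (p⁵) is 8 (smallest k with (p⁵)ᵏ = e), so (p⁵)⁻¹ = (p⁵)⁷ = p³.
Check: (p⁵) · (p³) → (p⁵) · p³ = e, giving e as required.

Answer: p³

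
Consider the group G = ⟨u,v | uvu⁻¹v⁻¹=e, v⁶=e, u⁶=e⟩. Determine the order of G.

Enumerate words in the generators, reducing via the relations: the distinct elements are
  {e, u, v, uv, u², u³, u⁴, u⁵, v², v³, v⁴, v⁵, uv², uv³, uv⁴, uv⁵, u²v, u³v, u⁴v, u⁵v, u²v², u²v³, u²v⁴, u²v⁵, u³v², u³v³, u³v⁴, u³v⁵, u⁴v², u⁴v³, u⁴v⁴, u⁴v⁵, u⁵v², u⁵v³, u⁵v⁴, u⁵v⁵}.
No further products give new elements, so |G| = 36.

Answer: 36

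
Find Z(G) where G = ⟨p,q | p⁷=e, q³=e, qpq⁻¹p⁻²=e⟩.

An element z ∈ Z(G) iff z commutes with every generator.
For example e is central: e·p = p = p·e; e·q = q = q·e.
Whereas p ∉ Z(G) since p·q = pq ≠ p²q = q·p.
Checking each of the 21 elements this way gives Z(G) = {e}, of order 1.

Answer: {e}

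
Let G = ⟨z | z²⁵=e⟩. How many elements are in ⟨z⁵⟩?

|⟨z⁵⟩| equals the order of z⁵. Compute successive powers until reaching e:
  (z⁵)¹ = z⁵, (z⁵)² = z¹⁰, (z⁵)³ = z¹⁵, (z⁵)⁴ = z²⁰, (z⁵)⁵ = e.
The smallest positive k with (z⁵)ᵏ = e is 5, so |⟨z⁵⟩| = 5.

Answer: 5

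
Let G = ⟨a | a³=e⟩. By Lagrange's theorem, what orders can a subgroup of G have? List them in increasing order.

|G| = 3 = 3. By Lagrange's theorem the order of any subgroup divides 3; the divisors of 3 are 1, 3.

Answer: 1, 3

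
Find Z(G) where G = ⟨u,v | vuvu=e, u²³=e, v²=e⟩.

An element z ∈ Z(G) iff z commutes with every generator.
For example e is central: e·u = u = u·e; e·v = v = v·e.
Whereas u ∉ Z(G) since u·v = uv ≠ u²²v = v·u.
Checking each of the 46 elements this way gives Z(G) = {e}, of order 1.

Answer: {e}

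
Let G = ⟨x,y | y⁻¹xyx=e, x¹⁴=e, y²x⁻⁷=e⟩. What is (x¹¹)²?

Compute successive powers of (x¹¹), reducing at each step:
  (x¹¹)²: (x¹¹) · x¹¹ = x⁸

Answer: x⁸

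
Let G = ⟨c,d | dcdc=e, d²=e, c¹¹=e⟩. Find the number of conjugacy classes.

The conjugacy classes (representative and size) are:
  [e] (size 1), [c¹⁰] (size 2), [c²] (size 2), [c³] (size 2), [c⁷] (size 2), [c⁶] (size 2), [c²d] (size 11).
Class equation: 1 + 2 + 2 + 2 + 2 + 2 + 11 = 22 = |G|. So G has 7 conjugacy classes.

Answer: 7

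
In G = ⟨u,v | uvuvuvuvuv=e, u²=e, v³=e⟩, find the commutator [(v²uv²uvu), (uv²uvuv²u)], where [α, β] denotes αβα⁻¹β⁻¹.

[(v²uv²uvu), (uv²uvuv²u)] = (v²uv²uvu)·(uv²uvuv²u)·(v²uv²uvu)⁻¹·(uv²uvuv²u)⁻¹.
  (v²uv²uvu) · (uv²uvuv²u) = vu
  (vu) · (uv²uvuv) = uvuv
  (uvuv) · (uvuv²uvu) = vuv²uv²

Answer: vuv²uv²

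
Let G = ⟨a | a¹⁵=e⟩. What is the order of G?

G is generated by a single element, so G is cyclic. The relator gives a¹⁵ = e and no smaller power is forced to be e, so the 15 powers {a, e, a², a³, a⁴, a⁵, a⁶, a⁷, a⁸, a⁹, a¹², a¹³, a¹¹, a¹⁰, a¹⁴} are distinct. Hence |G| = 15.

Answer: 15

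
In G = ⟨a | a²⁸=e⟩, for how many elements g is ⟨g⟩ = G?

G is cyclic of order 28. An element generates G iff its order is 28, and a cyclic group of order 28 has exactly φ(28) = 12 such elements.

Answer: 12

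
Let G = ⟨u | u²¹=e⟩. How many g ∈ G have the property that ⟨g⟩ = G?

G is cyclic of order 21. An element generates G iff its order is 21, and a cyclic group of order 21 has exactly φ(21) = 12 such elements.

Answer: 12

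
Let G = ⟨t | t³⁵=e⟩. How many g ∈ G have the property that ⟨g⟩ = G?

G is cyclic of order 35. An element generates G iff its order is 35, and a cyclic group of order 35 has exactly φ(35) = 24 such elements.

Answer: 24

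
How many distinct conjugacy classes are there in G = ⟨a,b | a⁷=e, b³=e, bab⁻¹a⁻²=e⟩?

The conjugacy classes (representative and size) are:
  [e] (size 1), [a²] (size 3), [a⁵] (size 3), [b] (size 7), [b²] (size 7).
Class equation: 1 + 3 + 3 + 7 + 7 = 21 = |G|. So G has 5 conjugacy classes.

Answer: 5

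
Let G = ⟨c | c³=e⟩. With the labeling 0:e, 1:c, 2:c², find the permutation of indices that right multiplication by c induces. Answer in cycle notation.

(0 1 2)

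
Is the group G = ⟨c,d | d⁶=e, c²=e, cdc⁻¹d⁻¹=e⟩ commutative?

Each pair of generators commutes: c·d = cd = d·c. Since the generators pairwise commute, every element of G commutes with every other, so G is abelian.

Answer: Yes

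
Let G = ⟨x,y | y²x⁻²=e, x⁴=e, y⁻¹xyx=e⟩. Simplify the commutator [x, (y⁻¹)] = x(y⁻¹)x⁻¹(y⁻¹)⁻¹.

[x, (y⁻¹)] = x·(y⁻¹)·x⁻¹·(y⁻¹)⁻¹.
  x · (y⁻¹) = xy⁻¹
  (xy⁻¹) · (x³) = y
  y · y = x²

Answer: x²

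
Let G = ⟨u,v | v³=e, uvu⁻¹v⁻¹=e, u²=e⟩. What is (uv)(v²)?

Compute (uv) · (v²) by multiplying left to right and reducing via the relations at each step:
  (uv) · v² = u

Answer: u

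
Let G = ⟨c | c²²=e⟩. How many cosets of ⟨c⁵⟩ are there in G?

First find ord(c⁵) by computing successive powers:
  (c⁵)¹ = c⁵, (c⁵)² = c¹⁰, (c⁵)³ = c¹⁵, (c⁵)⁴ = c²⁰, (c⁵)⁵ = c³, (c⁵)⁶ = c⁸, (c⁵)⁷ = c¹³, (c⁵)⁸ = c¹⁸, (c⁵)⁹ = c, (c⁵)¹⁰ = c⁶, (c⁵)¹¹ = c¹¹, (c⁵)¹² = c¹⁶, (c⁵)¹³ = c²¹, (c⁵)¹⁴ = c⁴, (c⁵)¹⁵ = c⁹, (c⁵)¹⁶ = c¹⁴, (c⁵)¹⁷ = c¹⁹, (c⁵)¹⁸ = c², (c⁵)¹⁹ = c⁷, (c⁵)²⁰ = c¹², (c⁵)²¹ = c¹⁷, (c⁵)²² = e.
So |⟨c⁵⟩| = ord(c⁵) = 22. With |G| = 22, by Lagrange [G : ⟨c⁵⟩] = 22/22 = 1.

Answer: 1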